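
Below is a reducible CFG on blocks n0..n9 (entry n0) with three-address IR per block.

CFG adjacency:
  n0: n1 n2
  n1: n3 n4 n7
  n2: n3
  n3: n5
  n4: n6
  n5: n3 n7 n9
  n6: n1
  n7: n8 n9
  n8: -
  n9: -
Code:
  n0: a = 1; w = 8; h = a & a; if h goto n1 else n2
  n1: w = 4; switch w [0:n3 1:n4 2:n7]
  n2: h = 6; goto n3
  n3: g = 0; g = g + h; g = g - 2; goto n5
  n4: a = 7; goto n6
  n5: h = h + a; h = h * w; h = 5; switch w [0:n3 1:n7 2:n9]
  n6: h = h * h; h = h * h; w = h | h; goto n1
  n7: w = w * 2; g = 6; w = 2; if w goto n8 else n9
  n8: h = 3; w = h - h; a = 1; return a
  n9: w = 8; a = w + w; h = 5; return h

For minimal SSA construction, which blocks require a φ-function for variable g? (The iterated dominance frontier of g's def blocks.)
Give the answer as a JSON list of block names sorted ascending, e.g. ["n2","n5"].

Answer: ["n3", "n7", "n9"]

Analysis:
idom tree: n1←n0 n2←n0 n3←n0 n4←n1 n5←n3 n6←n4 n7←n0 n8←n7 n9←n0
Dom∩ at merges:
  n1: preds {n0,n6}: {n0} ∩ {n0,n1,n4,n6} = {n0}; idom=n0
  n3: preds {n1,n2,n5}: {n0,n1} ∩ {n0,n2} ∩ {n0,n3,n5} = {n0}; idom=n0
  n7: preds {n1,n5}: {n0,n1} ∩ {n0,n3,n5} = {n0}; idom=n0
  n9: preds {n5,n7}: {n0,n3,n5} ∩ {n0,n7} = {n0}; idom=n0

DF walk-up:
  n1←n0: walk · to n0
  n1←n6: walk n6→n4→n1 to n0
  n3←n1: walk n1 to n0
  n3←n2: walk n2 to n0
  n3←n5: walk n5→n3 to n0
  n7←n1: walk n1 to n0
  n7←n5: walk n5→n3 to n0
  n9←n5: walk n5→n3 to n0
  n9←n7: walk n7 to n0
  DF(n0)=∅
  DF(n1)={n1,n3,n7}
  DF(n2)={n3}
  DF(n3)={n3,n7,n9}
  DF(n4)={n1}
  DF(n5)={n3,n7,n9}
  DF(n6)={n1}
  DF(n7)={n9}
  DF(n8)=∅
  DF(n9)=∅

φ for g: defs {n3,n7}
  DF⁺ = {n3,n7,n9}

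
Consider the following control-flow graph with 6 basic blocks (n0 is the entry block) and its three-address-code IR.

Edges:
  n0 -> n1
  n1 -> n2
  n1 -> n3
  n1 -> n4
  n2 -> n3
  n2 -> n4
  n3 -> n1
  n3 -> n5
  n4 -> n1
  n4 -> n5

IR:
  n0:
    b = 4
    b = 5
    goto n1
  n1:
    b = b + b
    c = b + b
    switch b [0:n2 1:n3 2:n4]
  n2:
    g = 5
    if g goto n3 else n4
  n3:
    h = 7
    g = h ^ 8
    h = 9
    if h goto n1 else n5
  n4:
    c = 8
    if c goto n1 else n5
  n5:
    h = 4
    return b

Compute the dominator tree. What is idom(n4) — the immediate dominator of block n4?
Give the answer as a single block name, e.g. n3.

idom tree: n1←n0 n2←n1 n3←n1 n4←n1 n5←n1
Dom at joins:
  n1: preds {n0,n3,n4}: {n0} ∩ {n0,n1,n3} ∩ {n0,n1,n4} = {n0}; idom=n0
  n3: preds {n1,n2}: {n0,n1} ∩ {n0,n1,n2} = {n0,n1}; idom=n1
  n4: preds {n1,n2}: {n0,n1} ∩ {n0,n1,n2} = {n0,n1}; idom=n1
  n5: preds {n3,n4}: {n0,n1,n3} ∩ {n0,n1,n4} = {n0,n1}; idom=n1

idom(n4) = n1

Answer: n1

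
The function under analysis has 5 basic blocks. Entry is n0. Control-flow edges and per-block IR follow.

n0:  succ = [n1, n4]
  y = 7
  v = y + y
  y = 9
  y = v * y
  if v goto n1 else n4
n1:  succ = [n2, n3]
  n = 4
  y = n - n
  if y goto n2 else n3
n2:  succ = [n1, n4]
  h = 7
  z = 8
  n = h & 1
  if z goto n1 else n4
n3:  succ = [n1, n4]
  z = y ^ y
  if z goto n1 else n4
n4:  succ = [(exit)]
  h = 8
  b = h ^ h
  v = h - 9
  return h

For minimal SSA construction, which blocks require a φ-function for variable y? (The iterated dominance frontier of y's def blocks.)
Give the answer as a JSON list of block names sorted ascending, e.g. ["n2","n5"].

Answer: ["n1", "n4"]

Analysis:
idom tree: n1←n0 n2←n1 n3←n1 n4←n0
Dom∩ at merges:
  n1: preds {n0,n2,n3}: {n0} ∩ {n0,n1,n2} ∩ {n0,n1,n3} = {n0}; idom=n0
  n4: preds {n0,n2,n3}: {n0} ∩ {n0,n1,n2} ∩ {n0,n1,n3} = {n0}; idom=n0

DF derivation:
  n1←n0: walk · to n0
  n1←n2: walk n2→n1 to n0
  n1←n3: walk n3→n1 to n0
  n4←n0: walk · to n0
  n4←n2: walk n2→n1 to n0
  n4←n3: walk n3→n1 to n0
  n0 → ∅
  n1 → {n1,n4}
  n2 → {n1,n4}
  n3 → {n1,n4}
  n4 → ∅

φ for y: defs {n0,n1}
  DF⁺ = {n1,n4}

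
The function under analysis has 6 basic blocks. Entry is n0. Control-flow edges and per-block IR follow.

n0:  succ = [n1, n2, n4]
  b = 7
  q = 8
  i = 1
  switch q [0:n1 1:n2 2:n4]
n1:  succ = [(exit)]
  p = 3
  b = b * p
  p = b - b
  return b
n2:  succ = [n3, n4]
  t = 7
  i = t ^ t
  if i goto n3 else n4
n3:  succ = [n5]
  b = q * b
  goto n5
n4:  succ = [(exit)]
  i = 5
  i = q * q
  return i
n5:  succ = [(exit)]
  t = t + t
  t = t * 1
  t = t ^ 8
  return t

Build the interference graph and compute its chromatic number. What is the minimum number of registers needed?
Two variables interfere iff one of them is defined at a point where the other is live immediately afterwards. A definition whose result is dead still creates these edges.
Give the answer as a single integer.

Block summaries:
  n0: def={b,i,q} ue=∅
  n1: def={b,p} ue={b}
  n2: def={i,t} ue=∅
  n3: def={b} ue={b,q}
  n4: def={i} ue={q}
  n5: def={t} ue={t}

Backward fixpoint:
  n0: in=∅ out={b,q}
  n1: in={b} out=∅
  n2: in={b,q} out={b,q,t}
  n3: in={b,q,t} out={t}
  n4: in={q} out=∅
  n5: in={t} out=∅

Interfere edges:
  b: {i,p,q,t}
  i: {b,q,t}
  p: {b}
  q: {b,i,t}
  t: {b,i,q}

Registers:
  lower bound: {b,i,q,t} mutually conflict ⇒ χ ≥ 4
  4-colouring: R0={b}  R1={i,p}  R2={q}  R3={t}
  χ = 4

Answer: 4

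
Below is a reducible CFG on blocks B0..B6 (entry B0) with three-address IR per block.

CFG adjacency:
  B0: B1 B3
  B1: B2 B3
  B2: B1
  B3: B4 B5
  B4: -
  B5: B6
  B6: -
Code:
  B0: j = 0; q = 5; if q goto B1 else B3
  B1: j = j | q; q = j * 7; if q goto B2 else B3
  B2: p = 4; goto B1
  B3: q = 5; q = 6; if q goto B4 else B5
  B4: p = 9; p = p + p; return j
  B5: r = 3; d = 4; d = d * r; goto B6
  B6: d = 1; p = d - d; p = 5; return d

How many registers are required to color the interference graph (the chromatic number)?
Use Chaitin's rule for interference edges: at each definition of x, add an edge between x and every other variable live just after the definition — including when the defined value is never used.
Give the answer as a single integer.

Block summaries:
  B0 def {j,q} use ∅
  B1 def {j,q} use {j,q}
  B2 def {p} use ∅
  B3 def {q} use ∅
  B4 def {p} use {j}
  B5 def {d,r} use ∅
  B6 def {d,p} use ∅

Live sets:
  B0 li=∅ lo={j,q}
  B1 li={j,q} lo={j,q}
  B2 li={j,q} lo={j,q}
  B3 li={j} lo={j}
  B4 li={j} lo=∅
  B5 li=∅ lo=∅
  B6 li=∅ lo=∅

Conflict graph:
  d: {p,r}
  j: {p,q}
  p: {d,j,q}
  q: {j,p}
  r: {d}

Chromatic number:
  clique {j,p,q} ⇒ need ≥ 3
  3-colouring: R0={p,r}  R1={d,j}  R2={q}
  χ = 3

Answer: 3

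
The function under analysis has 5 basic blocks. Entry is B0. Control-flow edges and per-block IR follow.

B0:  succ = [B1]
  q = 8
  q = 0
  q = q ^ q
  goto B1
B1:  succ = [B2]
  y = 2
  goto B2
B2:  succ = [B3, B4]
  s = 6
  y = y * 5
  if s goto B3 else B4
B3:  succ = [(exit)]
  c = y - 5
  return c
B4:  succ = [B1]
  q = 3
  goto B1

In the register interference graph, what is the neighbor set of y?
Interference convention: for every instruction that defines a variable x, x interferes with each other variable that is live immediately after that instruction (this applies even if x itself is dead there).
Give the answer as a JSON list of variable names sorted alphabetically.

Answer: ["s"]

Working:
Per-block:
  B0 def {q} use ∅
  B1 def {y} use ∅
  B2 def {s,y} use {y}
  B3 def {c} use {y}
  B4 def {q} use ∅

Liveness:
  live B0: ∅→∅
  live B1: ∅→{y}
  live B2: {y}→{y}
  live B3: {y}→∅
  live B4: ∅→∅

Interfere edges:
  c — ∅
  q — ∅
  s — {y}
  y — {s}

N(y) = ["s"]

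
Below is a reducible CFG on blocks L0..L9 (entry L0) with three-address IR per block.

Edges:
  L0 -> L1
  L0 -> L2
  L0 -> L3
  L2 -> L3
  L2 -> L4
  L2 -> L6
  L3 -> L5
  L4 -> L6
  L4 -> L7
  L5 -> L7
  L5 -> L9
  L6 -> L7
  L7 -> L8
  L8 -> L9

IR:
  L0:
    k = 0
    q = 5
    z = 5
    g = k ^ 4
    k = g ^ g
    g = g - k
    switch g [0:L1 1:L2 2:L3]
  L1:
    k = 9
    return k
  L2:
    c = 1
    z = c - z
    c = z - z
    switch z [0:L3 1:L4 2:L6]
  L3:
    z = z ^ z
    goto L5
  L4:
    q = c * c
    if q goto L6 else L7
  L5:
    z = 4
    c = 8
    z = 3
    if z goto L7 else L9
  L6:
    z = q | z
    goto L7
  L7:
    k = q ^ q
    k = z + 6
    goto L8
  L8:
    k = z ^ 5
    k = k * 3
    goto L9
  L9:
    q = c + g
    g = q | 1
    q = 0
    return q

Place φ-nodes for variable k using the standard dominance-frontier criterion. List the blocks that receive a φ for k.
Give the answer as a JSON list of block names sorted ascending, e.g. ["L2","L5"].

idom tree: L1←L0 L2←L0 L3←L0 L4←L2 L5←L3 L6←L2 L7←L0 L8←L7 L9←L0
Dom∩ at merges:
  L3: preds {L0,L2}: {L0} ∩ {L0,L2} = {L0}; idom=L0
  L6: preds {L2,L4}: {L0,L2} ∩ {L0,L2,L4} = {L0,L2}; idom=L2
  L7: preds {L4,L5,L6}: {L0,L2,L4} ∩ {L0,L3,L5} ∩ {L0,L2,L6} = {L0}; idom=L0
  L9: preds {L5,L8}: {L0,L3,L5} ∩ {L0,L7,L8} = {L0}; idom=L0

DF derivation:
  join L3 pred L0: · stop@L0
  join L3 pred L2: L2 stop@L0
  join L6 pred L2: · stop@L2
  join L6 pred L4: L4 stop@L2
  join L7 pred L4: L4→L2 stop@L0
  join L7 pred L5: L5→L3 stop@L0
  join L7 pred L6: L6→L2 stop@L0
  join L9 pred L5: L5→L3 stop@L0
  join L9 pred L8: L8→L7 stop@L0
  L0: DF=∅
  L1: DF=∅
  L2: DF={L3,L7}
  L3: DF={L7,L9}
  L4: DF={L6,L7}
  L5: DF={L7,L9}
  L6: DF={L7}
  L7: DF={L9}
  L8: DF={L9}
  L9: DF=∅

φ for k: defs {L0,L1,L7,L8}
  DF⁺ = {L9}

Answer: ["L9"]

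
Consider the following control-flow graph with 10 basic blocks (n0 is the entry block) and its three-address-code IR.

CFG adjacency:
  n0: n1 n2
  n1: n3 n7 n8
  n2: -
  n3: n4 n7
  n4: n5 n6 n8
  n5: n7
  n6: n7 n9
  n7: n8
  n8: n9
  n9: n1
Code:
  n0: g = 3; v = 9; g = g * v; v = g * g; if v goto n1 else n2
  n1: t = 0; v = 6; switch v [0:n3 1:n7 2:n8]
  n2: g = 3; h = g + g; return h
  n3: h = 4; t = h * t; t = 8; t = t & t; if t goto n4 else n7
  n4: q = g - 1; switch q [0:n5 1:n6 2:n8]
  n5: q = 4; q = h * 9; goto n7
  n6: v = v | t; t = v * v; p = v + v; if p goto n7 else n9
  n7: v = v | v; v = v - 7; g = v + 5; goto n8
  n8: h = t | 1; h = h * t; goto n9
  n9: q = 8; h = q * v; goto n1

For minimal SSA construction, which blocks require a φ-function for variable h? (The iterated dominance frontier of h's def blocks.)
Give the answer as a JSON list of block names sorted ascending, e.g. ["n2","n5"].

idom tree: n1←n0 n2←n0 n3←n1 n4←n3 n5←n4 n6←n4 n7←n1 n8←n1 n9←n1
Dom at joins:
  n1: preds {n0,n9}: {n0} ∩ {n0,n1,n9} = {n0}; idom=n0
  n7: preds {n1,n3,n5,n6}: {n0,n1} ∩ {n0,n1,n3} ∩ {n0,n1,n3,n4,n5} ∩ {n0,n1,n3,n4,n6} = {n0,n1}; idom=n1
  n8: preds {n1,n4,n7}: {n0,n1} ∩ {n0,n1,n3,n4} ∩ {n0,n1,n7} = {n0,n1}; idom=n1
  n9: preds {n6,n8}: {n0,n1,n3,n4,n6} ∩ {n0,n1,n8} = {n0,n1}; idom=n1

DF walk-up:
  n1←n0: walk · to n0
  n1←n9: walk n9→n1 to n0
  n7←n1: walk · to n1
  n7←n3: walk n3 to n1
  n7←n5: walk n5→n4→n3 to n1
  n7←n6: walk n6→n4→n3 to n1
  n8←n1: walk · to n1
  n8←n4: walk n4→n3 to n1
  n8←n7: walk n7 to n1
  n9←n6: walk n6→n4→n3 to n1
  n9←n8: walk n8 to n1
  n0 → ∅
  n1 → {n1}
  n2 → ∅
  n3 → {n7,n8,n9}
  n4 → {n7,n8,n9}
  n5 → {n7}
  n6 → {n7,n9}
  n7 → {n8}
  n8 → {n9}
  n9 → {n1}

φ for h: defs {n2,n3,n8,n9}
  DF⁺ = {n1,n7,n8,n9}

Answer: ["n1", "n7", "n8", "n9"]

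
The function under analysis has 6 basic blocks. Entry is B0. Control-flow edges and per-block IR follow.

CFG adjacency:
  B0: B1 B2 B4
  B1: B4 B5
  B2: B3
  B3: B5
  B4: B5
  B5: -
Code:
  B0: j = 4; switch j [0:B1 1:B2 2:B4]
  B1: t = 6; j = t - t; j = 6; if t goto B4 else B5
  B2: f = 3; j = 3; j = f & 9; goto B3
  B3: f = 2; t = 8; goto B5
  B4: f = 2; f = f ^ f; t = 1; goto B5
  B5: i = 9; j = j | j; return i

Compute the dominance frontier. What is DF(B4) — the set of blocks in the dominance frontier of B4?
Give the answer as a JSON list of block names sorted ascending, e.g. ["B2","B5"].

idom tree: B1←B0 B2←B0 B3←B2 B4←B0 B5←B0
Dom at joins:
  B4: preds {B0,B1}: {B0} ∩ {B0,B1} = {B0}; idom=B0
  B5: preds {B1,B3,B4}: {B0,B1} ∩ {B0,B2,B3} ∩ {B0,B4} = {B0}; idom=B0

DF walk-up:
  join B4 pred B0: · stop@B0
  join B4 pred B1: B1 stop@B0
  join B5 pred B1: B1 stop@B0
  join B5 pred B3: B3→B2 stop@B0
  join B5 pred B4: B4 stop@B0
  B0: DF=∅
  B1: DF={B4,B5}
  B2: DF={B5}
  B3: DF={B5}
  B4: DF={B5}
  B5: DF=∅

DF(B4) = ["B5"]

Answer: ["B5"]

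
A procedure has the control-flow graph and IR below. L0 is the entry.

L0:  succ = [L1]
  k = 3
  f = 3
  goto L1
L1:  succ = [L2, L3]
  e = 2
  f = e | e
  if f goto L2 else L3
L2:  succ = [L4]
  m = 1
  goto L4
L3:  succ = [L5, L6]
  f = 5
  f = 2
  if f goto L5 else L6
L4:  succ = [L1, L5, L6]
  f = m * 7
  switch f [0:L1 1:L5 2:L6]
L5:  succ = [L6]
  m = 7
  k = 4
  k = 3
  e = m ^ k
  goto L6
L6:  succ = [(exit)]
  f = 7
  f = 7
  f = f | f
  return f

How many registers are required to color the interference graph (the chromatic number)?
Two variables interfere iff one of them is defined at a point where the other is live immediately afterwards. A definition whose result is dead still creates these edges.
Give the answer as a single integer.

Block summaries:
  L0: {f,k} / ∅
  L1: {e,f} / ∅
  L2: {m} / ∅
  L3: {f} / ∅
  L4: {f} / {m}
  L5: {e,k,m} / ∅
  L6: {f} / ∅

Live sets:
  L0 li=∅ lo=∅
  L1 li=∅ lo=∅
  L2 li=∅ lo={m}
  L3 li=∅ lo=∅
  L4 li={m} lo=∅
  L5 li=∅ lo=∅
  L6 li=∅ lo=∅

Conflict graph:
  e↔∅
  f↔∅
  k↔{m}
  m↔{k}

Chromatic number:
  clique {k,m} ⇒ need ≥ 2
  assign e→R0 f→R0 k→R0 m→R1 — no edge inside a register ⇒ χ ≤ 2
  χ = 2

Answer: 2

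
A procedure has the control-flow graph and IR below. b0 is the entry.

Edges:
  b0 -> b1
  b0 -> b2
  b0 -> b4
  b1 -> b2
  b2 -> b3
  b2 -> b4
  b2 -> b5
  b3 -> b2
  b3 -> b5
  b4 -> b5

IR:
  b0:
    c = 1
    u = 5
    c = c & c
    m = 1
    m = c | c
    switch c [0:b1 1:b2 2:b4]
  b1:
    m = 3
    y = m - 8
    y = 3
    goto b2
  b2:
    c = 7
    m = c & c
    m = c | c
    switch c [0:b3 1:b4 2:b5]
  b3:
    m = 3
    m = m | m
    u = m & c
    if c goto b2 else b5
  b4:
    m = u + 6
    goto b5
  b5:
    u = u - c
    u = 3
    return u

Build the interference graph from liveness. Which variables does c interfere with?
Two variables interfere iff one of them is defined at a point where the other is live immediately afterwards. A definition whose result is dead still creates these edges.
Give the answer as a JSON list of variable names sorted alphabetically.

Per-block:
  b0: {c,m,u} / ∅
  b1: {m,y} / ∅
  b2: {c,m} / ∅
  b3: {m,u} / {c}
  b4: {m} / {u}
  b5: {u} / {c,u}

Live sets:
  b0 li=∅ lo={c,u}
  b1 li={u} lo={u}
  b2 li={u} lo={c,u}
  b3 li={c} lo={c,u}
  b4 li={c,u} lo={c,u}
  b5 li={c,u} lo=∅

Interfere edges:
  c↔{m,u}
  m↔{c,u}
  u↔{c,m,y}
  y↔{u}

N(c) = ["m", "u"]

Answer: ["m", "u"]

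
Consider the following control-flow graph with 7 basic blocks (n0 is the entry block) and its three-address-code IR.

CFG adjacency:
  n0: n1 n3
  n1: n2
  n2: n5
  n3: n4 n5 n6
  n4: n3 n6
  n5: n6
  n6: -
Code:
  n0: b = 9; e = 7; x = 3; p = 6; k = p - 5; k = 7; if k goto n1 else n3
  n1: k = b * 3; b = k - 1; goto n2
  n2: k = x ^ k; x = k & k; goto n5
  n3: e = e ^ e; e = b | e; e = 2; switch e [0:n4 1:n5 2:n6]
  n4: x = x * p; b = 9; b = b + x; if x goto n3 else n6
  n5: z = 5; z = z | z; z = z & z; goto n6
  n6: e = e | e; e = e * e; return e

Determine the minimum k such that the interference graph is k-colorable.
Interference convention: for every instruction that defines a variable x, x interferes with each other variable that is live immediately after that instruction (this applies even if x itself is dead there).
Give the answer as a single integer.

Answer: 5

Derivation:
Block summaries:
  n0: def={b,e,k,p,x} ue=∅
  n1: def={b,k} ue={b}
  n2: def={k,x} ue={k,x}
  n3: def={e} ue={b,e}
  n4: def={b,x} ue={p,x}
  n5: def={z} ue=∅
  n6: def={e} ue={e}

Liveness:
  n0 li=∅ lo={b,e,p,x}
  n1 li={b,e,x} lo={e,k,x}
  n2 li={e,k,x} lo={e}
  n3 li={b,e,p,x} lo={e,p,x}
  n4 li={e,p,x} lo={b,e,p,x}
  n5 li={e} lo={e}
  n6 li={e} lo=∅

Interference:
  b: {e,k,p,x}
  e: {b,k,p,x,z}
  k: {b,e,p,x}
  p: {b,e,k,x}
  x: {b,e,k,p}
  z: {e}

Registers:
  {b,e,k,p,x} pairwise interfere (5-clique) ⇒ χ ≥ 5
  5-colouring: c0={e}  c1={b,z}  c2={k}  c3={p}  c4={x}
  χ = 5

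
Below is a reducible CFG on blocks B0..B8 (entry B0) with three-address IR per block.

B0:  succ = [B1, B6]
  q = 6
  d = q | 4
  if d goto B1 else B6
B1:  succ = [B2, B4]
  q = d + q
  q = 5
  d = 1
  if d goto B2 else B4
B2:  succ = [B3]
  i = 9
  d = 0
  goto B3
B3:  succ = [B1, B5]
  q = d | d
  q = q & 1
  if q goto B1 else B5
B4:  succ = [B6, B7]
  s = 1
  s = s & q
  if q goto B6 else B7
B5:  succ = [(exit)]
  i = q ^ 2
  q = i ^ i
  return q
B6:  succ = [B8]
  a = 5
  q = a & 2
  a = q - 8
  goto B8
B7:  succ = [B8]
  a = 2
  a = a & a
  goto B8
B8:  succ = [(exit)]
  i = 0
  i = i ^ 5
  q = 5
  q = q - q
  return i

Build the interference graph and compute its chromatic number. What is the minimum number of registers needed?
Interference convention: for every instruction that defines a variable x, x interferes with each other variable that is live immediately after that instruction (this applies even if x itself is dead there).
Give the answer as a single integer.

def/use:
  B0 def {d,q} use ∅
  B1 def {d,q} use {d,q}
  B2 def {d,i} use ∅
  B3 def {q} use {d}
  B4 def {s} use {q}
  B5 def {i,q} use {q}
  B6 def {a,q} use ∅
  B7 def {a} use ∅
  B8 def {i,q} use ∅

Backward fixpoint:
  live B0: ∅→{d,q}
  live B1: {d,q}→{q}
  live B2: ∅→{d}
  live B3: {d}→{d,q}
  live B4: {q}→∅
  live B5: {q}→∅
  live B6: ∅→∅
  live B7: ∅→∅
  live B8: ∅→∅

Interference:
  a — ∅
  d — {q}
  i — {q}
  q — {d,i,s}
  s — {q}

Registers:
  {d,q} pairwise interfere (2-clique) ⇒ χ ≥ 2
  assign a→c0 d→c1 i→c1 q→c0 s→c1 — no edge inside a register ⇒ χ ≤ 2
  χ = 2

Answer: 2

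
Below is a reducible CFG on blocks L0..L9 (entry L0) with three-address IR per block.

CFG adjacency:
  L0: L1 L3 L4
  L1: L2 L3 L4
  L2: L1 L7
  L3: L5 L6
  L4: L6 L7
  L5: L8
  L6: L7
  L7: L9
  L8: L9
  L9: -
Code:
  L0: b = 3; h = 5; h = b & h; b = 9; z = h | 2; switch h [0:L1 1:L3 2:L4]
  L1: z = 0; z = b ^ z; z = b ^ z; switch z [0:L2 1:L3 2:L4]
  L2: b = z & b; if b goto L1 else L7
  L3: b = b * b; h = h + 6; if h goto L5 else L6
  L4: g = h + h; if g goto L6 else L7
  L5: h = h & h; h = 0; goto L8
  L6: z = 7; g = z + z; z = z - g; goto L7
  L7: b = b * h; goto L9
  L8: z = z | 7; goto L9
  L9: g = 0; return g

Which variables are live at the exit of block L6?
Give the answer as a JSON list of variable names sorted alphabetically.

def/use:
  L0: def={b,h,z} ue=∅
  L1: def={z} ue={b}
  L2: def={b} ue={b,z}
  L3: def={b,h} ue={b,h}
  L4: def={g} ue={h}
  L5: def={h} ue={h}
  L6: def={g,z} ue=∅
  L7: def={b} ue={b,h}
  L8: def={z} ue={z}
  L9: def={g} ue=∅

Liveness:
  L0: in=∅ out={b,h,z}
  L1: in={b,h} out={b,h,z}
  L2: in={b,h,z} out={b,h}
  L3: in={b,h,z} out={b,h,z}
  L4: in={b,h} out={b,h}
  L5: in={h,z} out={z}
  L6: in={b,h} out={b,h}
  L7: in={b,h} out=∅
  L8: in={z} out=∅
  L9: in=∅ out=∅

live-out(L6) = ["b", "h"]

Answer: ["b", "h"]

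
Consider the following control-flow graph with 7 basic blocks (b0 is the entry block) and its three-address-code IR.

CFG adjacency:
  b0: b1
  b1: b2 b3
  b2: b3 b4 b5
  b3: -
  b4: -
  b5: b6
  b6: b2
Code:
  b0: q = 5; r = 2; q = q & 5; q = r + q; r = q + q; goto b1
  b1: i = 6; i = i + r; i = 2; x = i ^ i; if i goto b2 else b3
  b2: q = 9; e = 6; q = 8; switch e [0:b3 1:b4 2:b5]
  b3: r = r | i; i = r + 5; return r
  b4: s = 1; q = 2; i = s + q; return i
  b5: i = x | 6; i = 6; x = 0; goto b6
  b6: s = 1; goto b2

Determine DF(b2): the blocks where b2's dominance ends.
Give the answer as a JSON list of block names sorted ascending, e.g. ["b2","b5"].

idom tree: b1←b0 b2←b1 b3←b1 b4←b2 b5←b2 b6←b5
Dom at joins:
  b2: preds {b1,b6}: {b0,b1} ∩ {b0,b1,b2,b5,b6} = {b0,b1}; idom=b1
  b3: preds {b1,b2}: {b0,b1} ∩ {b0,b1,b2} = {b0,b1}; idom=b1

Frontier:
  join b2 pred b1: · stop@b1
  join b2 pred b6: b6→b5→b2 stop@b1
  join b3 pred b1: · stop@b1
  join b3 pred b2: b2 stop@b1
  b0: DF=∅
  b1: DF=∅
  b2: DF={b2,b3}
  b3: DF=∅
  b4: DF=∅
  b5: DF={b2}
  b6: DF={b2}

DF(b2) = ["b2", "b3"]

Answer: ["b2", "b3"]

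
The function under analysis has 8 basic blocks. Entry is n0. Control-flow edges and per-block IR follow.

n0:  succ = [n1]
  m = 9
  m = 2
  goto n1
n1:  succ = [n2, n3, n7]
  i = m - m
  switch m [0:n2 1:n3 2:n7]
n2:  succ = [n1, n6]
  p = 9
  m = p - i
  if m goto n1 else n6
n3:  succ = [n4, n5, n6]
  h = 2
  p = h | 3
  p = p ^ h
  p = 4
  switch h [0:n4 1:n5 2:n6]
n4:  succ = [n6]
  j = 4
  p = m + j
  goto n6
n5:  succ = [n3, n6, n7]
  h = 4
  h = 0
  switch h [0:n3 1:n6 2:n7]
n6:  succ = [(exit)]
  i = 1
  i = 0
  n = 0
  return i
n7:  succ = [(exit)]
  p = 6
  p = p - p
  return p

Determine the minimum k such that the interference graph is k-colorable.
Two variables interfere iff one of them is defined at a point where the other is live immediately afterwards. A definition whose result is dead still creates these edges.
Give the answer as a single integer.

Answer: 3

Analysis:
def/use:
  n0: def={m} ue=∅
  n1: def={i} ue={m}
  n2: def={m,p} ue={i}
  n3: def={h,p} ue=∅
  n4: def={j,p} ue={m}
  n5: def={h} ue=∅
  n6: def={i,n} ue=∅
  n7: def={p} ue=∅

Backward fixpoint:
  live n0: ∅→{m}
  live n1: {m}→{i,m}
  live n2: {i}→{m}
  live n3: {m}→{m}
  live n4: {m}→∅
  live n5: {m}→{m}
  live n6: ∅→∅
  live n7: ∅→∅

Conflict graph:
  h — {m,p}
  i — {m,n,p}
  j — {m}
  m — {h,i,j,p}
  n — {i}
  p — {h,i,m}

Colouring:
  {h,m,p} pairwise interfere (3-clique) ⇒ χ ≥ 3
  assign h→R1 i→R1 j→R1 m→R0 n→R0 p→R2 — no edge inside a register ⇒ χ ≤ 3
  χ = 3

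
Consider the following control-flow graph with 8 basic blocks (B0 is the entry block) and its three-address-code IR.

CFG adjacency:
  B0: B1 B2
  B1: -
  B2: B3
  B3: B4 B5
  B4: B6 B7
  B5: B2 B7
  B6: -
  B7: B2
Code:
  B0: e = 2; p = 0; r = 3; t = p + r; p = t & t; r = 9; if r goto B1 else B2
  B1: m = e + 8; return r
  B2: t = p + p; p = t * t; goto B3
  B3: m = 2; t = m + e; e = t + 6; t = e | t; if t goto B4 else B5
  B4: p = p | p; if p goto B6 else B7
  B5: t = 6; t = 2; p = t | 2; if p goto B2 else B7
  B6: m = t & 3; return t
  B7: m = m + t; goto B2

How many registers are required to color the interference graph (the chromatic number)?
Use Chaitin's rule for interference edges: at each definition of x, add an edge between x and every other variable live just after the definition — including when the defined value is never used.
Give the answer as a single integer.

Answer: 4

Working:
Per-block:
  B0 def {e,p,r,t} use ∅
  B1 def {m} use {e,r}
  B2 def {p,t} use {p}
  B3 def {e,m,t} use {e}
  B4 def {p} use {p}
  B5 def {p,t} use ∅
  B6 def {m} use {t}
  B7 def {m} use {m,t}

Liveness:
  live B0: ∅→{e,p,r}
  live B1: {e,r}→∅
  live B2: {e,p}→{e,p}
  live B3: {e,p}→{e,m,p,t}
  live B4: {e,m,p,t}→{e,m,p,t}
  live B5: {e,m}→{e,m,p,t}
  live B6: {t}→∅
  live B7: {e,m,p,t}→{e,p}

Interference:
  e↔{m,p,r,t}
  m↔{e,p,r,t}
  p↔{e,m,r,t}
  r↔{e,m,p}
  t↔{e,m,p}

Registers:
  {e,m,p,r} pairwise interfere (4-clique) ⇒ χ ≥ 4
  4-colouring: c0={e}  c1={m}  c2={p}  c3={r,t}
  χ = 4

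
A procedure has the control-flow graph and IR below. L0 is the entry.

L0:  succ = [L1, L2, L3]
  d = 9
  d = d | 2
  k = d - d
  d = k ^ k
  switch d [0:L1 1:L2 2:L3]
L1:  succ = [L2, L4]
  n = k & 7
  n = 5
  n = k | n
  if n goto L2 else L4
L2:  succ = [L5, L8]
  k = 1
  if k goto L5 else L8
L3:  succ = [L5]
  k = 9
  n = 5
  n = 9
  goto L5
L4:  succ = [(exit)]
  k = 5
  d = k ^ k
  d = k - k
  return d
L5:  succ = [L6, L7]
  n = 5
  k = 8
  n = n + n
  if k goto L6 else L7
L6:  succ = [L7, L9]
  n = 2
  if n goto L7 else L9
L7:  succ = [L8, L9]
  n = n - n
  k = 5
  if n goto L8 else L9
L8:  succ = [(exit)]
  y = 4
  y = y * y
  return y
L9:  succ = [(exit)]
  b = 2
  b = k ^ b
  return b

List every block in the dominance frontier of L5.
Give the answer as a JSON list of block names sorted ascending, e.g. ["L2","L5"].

Answer: ["L8"]

Analysis:
idom tree: L1←L0 L2←L0 L3←L0 L4←L1 L5←L0 L6←L5 L7←L5 L8←L0 L9←L5
Dom∩ at merges:
  L2: preds {L0,L1}: {L0} ∩ {L0,L1} = {L0}; idom=L0
  L5: preds {L2,L3}: {L0,L2} ∩ {L0,L3} = {L0}; idom=L0
  L7: preds {L5,L6}: {L0,L5} ∩ {L0,L5,L6} = {L0,L5}; idom=L5
  L8: preds {L2,L7}: {L0,L2} ∩ {L0,L5,L7} = {L0}; idom=L0
  L9: preds {L6,L7}: {L0,L5,L6} ∩ {L0,L5,L7} = {L0,L5}; idom=L5

Frontier:
  join L2 pred L0: · stop@L0
  join L2 pred L1: L1 stop@L0
  join L5 pred L2: L2 stop@L0
  join L5 pred L3: L3 stop@L0
  join L7 pred L5: · stop@L5
  join L7 pred L6: L6 stop@L5
  join L8 pred L2: L2 stop@L0
  join L8 pred L7: L7→L5 stop@L0
  join L9 pred L6: L6 stop@L5
  join L9 pred L7: L7 stop@L5
  DF(L0)=∅
  DF(L1)={L2}
  DF(L2)={L5,L8}
  DF(L3)={L5}
  DF(L4)=∅
  DF(L5)={L8}
  DF(L6)={L7,L9}
  DF(L7)={L8,L9}
  DF(L8)=∅
  DF(L9)=∅

DF(L5) = ["L8"]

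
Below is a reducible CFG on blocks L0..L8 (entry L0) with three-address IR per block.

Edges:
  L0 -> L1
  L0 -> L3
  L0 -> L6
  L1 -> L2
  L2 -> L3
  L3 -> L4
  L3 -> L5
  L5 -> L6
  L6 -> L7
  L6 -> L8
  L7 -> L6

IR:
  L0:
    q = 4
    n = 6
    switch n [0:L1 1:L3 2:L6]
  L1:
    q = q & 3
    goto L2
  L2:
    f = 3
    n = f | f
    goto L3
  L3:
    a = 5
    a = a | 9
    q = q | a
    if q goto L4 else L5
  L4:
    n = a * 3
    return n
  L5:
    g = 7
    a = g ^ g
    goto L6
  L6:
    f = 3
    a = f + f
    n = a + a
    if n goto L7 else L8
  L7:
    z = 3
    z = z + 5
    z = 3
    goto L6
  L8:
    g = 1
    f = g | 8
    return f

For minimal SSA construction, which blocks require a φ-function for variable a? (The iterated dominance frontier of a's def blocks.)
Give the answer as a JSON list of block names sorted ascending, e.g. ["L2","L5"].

Answer: ["L6"]

Analysis:
idom tree: L1←L0 L2←L1 L3←L0 L4←L3 L5←L3 L6←L0 L7←L6 L8←L6
Join-block Dom:
  L3: preds {L0,L2}: {L0} ∩ {L0,L1,L2} = {L0}; idom=L0
  L6: preds {L0,L5,L7}: {L0} ∩ {L0,L3,L5} ∩ {L0,L6,L7} = {L0}; idom=L0

Frontier:
  join L3 pred L0: · stop@L0
  join L3 pred L2: L2→L1 stop@L0
  join L6 pred L0: · stop@L0
  join L6 pred L5: L5→L3 stop@L0
  join L6 pred L7: L7→L6 stop@L0
  L0 → ∅
  L1 → {L3}
  L2 → {L3}
  L3 → {L6}
  L4 → ∅
  L5 → {L6}
  L6 → {L6}
  L7 → {L6}
  L8 → ∅

φ for a: defs {L3,L5,L6}
  DF⁺ = {L6}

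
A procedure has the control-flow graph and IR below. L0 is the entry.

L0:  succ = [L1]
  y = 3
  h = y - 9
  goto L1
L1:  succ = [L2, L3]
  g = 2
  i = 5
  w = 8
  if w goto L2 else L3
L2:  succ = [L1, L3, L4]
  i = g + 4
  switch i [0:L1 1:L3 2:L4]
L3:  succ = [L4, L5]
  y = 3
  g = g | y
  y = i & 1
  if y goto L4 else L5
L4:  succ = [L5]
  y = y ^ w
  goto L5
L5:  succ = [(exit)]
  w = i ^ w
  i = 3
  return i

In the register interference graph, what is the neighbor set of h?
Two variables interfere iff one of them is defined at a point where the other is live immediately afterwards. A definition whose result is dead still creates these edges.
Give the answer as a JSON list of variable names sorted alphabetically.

Answer: ["y"]

Analysis:
Block summaries:
  L0 def {h,y} use ∅
  L1 def {g,i,w} use ∅
  L2 def {i} use {g}
  L3 def {g,y} use {g,i}
  L4 def {y} use {w,y}
  L5 def {i,w} use {i,w}

Backward fixpoint:
  L0 li=∅ lo={y}
  L1 li={y} lo={g,i,w,y}
  L2 li={g,w,y} lo={g,i,w,y}
  L3 li={g,i,w} lo={i,w,y}
  L4 li={i,w,y} lo={i,w}
  L5 li={i,w} lo=∅

Interfere edges:
  g↔{i,w,y}
  h↔{y}
  i↔{g,w,y}
  w↔{g,i,y}
  y↔{g,h,i,w}

N(h) = ["y"]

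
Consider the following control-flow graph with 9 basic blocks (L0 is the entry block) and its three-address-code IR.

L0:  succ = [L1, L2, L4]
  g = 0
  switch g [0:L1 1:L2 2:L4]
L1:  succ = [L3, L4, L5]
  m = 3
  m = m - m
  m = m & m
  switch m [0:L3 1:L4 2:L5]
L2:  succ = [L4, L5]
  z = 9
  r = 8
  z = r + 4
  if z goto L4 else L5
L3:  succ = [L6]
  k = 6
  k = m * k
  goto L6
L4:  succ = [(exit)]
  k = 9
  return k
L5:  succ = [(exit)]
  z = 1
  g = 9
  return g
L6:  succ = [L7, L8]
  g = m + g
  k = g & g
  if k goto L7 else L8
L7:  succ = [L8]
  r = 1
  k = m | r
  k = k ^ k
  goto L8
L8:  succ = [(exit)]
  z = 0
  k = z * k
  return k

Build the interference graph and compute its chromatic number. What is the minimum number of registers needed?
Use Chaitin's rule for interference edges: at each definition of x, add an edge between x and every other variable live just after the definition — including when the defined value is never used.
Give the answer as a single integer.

Block summaries:
  L0: {g} / ∅
  L1: {m} / ∅
  L2: {r,z} / ∅
  L3: {k} / {m}
  L4: {k} / ∅
  L5: {g,z} / ∅
  L6: {g,k} / {g,m}
  L7: {k,r} / {m}
  L8: {k,z} / {k}

Live sets:
  L0 li=∅ lo={g}
  L1 li={g} lo={g,m}
  L2 li=∅ lo=∅
  L3 li={g,m} lo={g,m}
  L4 li=∅ lo=∅
  L5 li=∅ lo=∅
  L6 li={g,m} lo={k,m}
  L7 li={m} lo={k}
  L8 li={k} lo=∅

Interference:
  g↔{k,m}
  k↔{g,m,z}
  m↔{g,k,r}
  r↔{m}
  z↔{k}

Colouring:
  {g,k,m} pairwise interfere (3-clique) ⇒ χ ≥ 3
  assign g→c2 k→c0 m→c1 r→c0 z→c1 — no edge inside a register ⇒ χ ≤ 3
  χ = 3

Answer: 3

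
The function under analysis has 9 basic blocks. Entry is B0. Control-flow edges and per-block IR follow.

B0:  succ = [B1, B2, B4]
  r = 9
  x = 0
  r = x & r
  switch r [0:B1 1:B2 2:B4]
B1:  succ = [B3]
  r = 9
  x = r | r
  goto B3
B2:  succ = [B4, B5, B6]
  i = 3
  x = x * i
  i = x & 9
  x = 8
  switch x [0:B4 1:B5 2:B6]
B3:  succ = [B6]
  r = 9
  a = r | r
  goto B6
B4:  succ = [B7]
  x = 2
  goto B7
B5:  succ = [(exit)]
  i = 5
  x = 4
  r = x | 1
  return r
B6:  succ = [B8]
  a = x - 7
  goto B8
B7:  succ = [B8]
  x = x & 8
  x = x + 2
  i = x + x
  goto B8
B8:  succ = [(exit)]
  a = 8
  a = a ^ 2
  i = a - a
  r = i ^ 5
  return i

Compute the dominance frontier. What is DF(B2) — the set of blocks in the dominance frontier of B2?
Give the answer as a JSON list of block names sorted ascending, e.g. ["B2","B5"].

idom tree: B1←B0 B2←B0 B3←B1 B4←B0 B5←B2 B6←B0 B7←B4 B8←B0
Dom at joins:
  B4: preds {B0,B2}: {B0} ∩ {B0,B2} = {B0}; idom=B0
  B6: preds {B2,B3}: {B0,B2} ∩ {B0,B1,B3} = {B0}; idom=B0
  B8: preds {B6,B7}: {B0,B6} ∩ {B0,B4,B7} = {B0}; idom=B0

Frontier:
  join B4 pred B0: · stop@B0
  join B4 pred B2: B2 stop@B0
  join B6 pred B2: B2 stop@B0
  join B6 pred B3: B3→B1 stop@B0
  join B8 pred B6: B6 stop@B0
  join B8 pred B7: B7→B4 stop@B0
  B0 → ∅
  B1 → {B6}
  B2 → {B4,B6}
  B3 → {B6}
  B4 → {B8}
  B5 → ∅
  B6 → {B8}
  B7 → {B8}
  B8 → ∅

DF(B2) = ["B4", "B6"]

Answer: ["B4", "B6"]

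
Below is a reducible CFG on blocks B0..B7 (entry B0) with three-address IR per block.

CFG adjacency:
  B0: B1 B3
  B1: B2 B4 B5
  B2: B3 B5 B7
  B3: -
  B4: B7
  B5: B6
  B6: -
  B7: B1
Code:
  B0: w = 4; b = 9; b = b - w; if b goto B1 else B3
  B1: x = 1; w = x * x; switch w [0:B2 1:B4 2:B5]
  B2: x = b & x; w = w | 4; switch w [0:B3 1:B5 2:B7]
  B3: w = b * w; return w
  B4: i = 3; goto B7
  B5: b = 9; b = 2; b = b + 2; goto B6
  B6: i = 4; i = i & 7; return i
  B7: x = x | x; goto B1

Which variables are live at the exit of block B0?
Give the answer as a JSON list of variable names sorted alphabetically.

Answer: ["b", "w"]

Derivation:
Per-block:
  B0: def={b,w} ue=∅
  B1: def={w,x} ue=∅
  B2: def={w,x} ue={b,w,x}
  B3: def={w} ue={b,w}
  B4: def={i} ue=∅
  B5: def={b} ue=∅
  B6: def={i} ue=∅
  B7: def={x} ue={x}

Backward fixpoint:
  B0 li=∅ lo={b,w}
  B1 li={b} lo={b,w,x}
  B2 li={b,w,x} lo={b,w,x}
  B3 li={b,w} lo=∅
  B4 li={b,x} lo={b,x}
  B5 li=∅ lo=∅
  B6 li=∅ lo=∅
  B7 li={b,x} lo={b}

live-out(B0) = ["b", "w"]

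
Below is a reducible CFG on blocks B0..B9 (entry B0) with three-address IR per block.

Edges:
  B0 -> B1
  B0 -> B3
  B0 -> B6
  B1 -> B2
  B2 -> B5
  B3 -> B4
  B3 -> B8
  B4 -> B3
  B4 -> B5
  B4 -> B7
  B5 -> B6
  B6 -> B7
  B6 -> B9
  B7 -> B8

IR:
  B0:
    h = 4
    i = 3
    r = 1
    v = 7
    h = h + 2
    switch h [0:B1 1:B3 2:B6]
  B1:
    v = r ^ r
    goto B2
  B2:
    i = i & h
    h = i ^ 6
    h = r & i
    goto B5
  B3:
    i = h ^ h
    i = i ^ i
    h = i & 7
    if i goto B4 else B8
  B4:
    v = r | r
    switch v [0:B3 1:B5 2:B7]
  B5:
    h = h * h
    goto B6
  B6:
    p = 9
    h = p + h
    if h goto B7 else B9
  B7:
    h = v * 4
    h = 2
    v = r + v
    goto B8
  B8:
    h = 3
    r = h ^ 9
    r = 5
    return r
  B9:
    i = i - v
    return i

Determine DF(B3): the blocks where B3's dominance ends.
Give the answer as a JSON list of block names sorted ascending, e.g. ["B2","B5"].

idom tree: B1←B0 B2←B1 B3←B0 B4←B3 B5←B0 B6←B0 B7←B0 B8←B0 B9←B6
Join-block Dom:
  B3: preds {B0,B4}: {B0} ∩ {B0,B3,B4} = {B0}; idom=B0
  B5: preds {B2,B4}: {B0,B1,B2} ∩ {B0,B3,B4} = {B0}; idom=B0
  B6: preds {B0,B5}: {B0} ∩ {B0,B5} = {B0}; idom=B0
  B7: preds {B4,B6}: {B0,B3,B4} ∩ {B0,B6} = {B0}; idom=B0
  B8: preds {B3,B7}: {B0,B3} ∩ {B0,B7} = {B0}; idom=B0

DF walk-up:
  B3←B0: walk · to B0
  B3←B4: walk B4→B3 to B0
  B5←B2: walk B2→B1 to B0
  B5←B4: walk B4→B3 to B0
  B6←B0: walk · to B0
  B6←B5: walk B5 to B0
  B7←B4: walk B4→B3 to B0
  B7←B6: walk B6 to B0
  B8←B3: walk B3 to B0
  B8←B7: walk B7 to B0
  B0 → ∅
  B1 → {B5}
  B2 → {B5}
  B3 → {B3,B5,B7,B8}
  B4 → {B3,B5,B7}
  B5 → {B6}
  B6 → {B7}
  B7 → {B8}
  B8 → ∅
  B9 → ∅

DF(B3) = ["B3", "B5", "B7", "B8"]

Answer: ["B3", "B5", "B7", "B8"]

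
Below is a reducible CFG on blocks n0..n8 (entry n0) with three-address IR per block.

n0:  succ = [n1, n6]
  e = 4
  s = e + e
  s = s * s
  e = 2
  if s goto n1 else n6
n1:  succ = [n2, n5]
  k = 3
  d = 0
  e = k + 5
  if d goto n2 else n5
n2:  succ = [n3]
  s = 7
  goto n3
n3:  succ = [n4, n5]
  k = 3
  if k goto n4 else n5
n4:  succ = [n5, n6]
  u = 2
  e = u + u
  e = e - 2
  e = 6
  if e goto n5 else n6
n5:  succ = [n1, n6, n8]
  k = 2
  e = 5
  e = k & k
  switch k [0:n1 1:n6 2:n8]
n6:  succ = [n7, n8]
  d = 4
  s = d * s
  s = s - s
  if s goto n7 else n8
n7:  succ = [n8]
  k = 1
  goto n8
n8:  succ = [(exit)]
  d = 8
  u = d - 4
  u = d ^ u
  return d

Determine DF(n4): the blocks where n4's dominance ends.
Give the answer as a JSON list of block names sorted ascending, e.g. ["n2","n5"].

Answer: ["n5", "n6"]

Working:
idom tree: n1←n0 n2←n1 n3←n2 n4←n3 n5←n1 n6←n0 n7←n6 n8←n0
Dom at joins:
  n1: preds {n0,n5}: {n0} ∩ {n0,n1,n5} = {n0}; idom=n0
  n5: preds {n1,n3,n4}: {n0,n1} ∩ {n0,n1,n2,n3} ∩ {n0,n1,n2,n3,n4} = {n0,n1}; idom=n1
  n6: preds {n0,n4,n5}: {n0} ∩ {n0,n1,n2,n3,n4} ∩ {n0,n1,n5} = {n0}; idom=n0
  n8: preds {n5,n6,n7}: {n0,n1,n5} ∩ {n0,n6} ∩ {n0,n6,n7} = {n0}; idom=n0

Frontier:
  join n1 pred n0: · stop@n0
  join n1 pred n5: n5→n1 stop@n0
  join n5 pred n1: · stop@n1
  join n5 pred n3: n3→n2 stop@n1
  join n5 pred n4: n4→n3→n2 stop@n1
  join n6 pred n0: · stop@n0
  join n6 pred n4: n4→n3→n2→n1 stop@n0
  join n6 pred n5: n5→n1 stop@n0
  join n8 pred n5: n5→n1 stop@n0
  join n8 pred n6: n6 stop@n0
  join n8 pred n7: n7→n6 stop@n0
  n0 → ∅
  n1 → {n1,n6,n8}
  n2 → {n5,n6}
  n3 → {n5,n6}
  n4 → {n5,n6}
  n5 → {n1,n6,n8}
  n6 → {n8}
  n7 → {n8}
  n8 → ∅

DF(n4) = ["n5", "n6"]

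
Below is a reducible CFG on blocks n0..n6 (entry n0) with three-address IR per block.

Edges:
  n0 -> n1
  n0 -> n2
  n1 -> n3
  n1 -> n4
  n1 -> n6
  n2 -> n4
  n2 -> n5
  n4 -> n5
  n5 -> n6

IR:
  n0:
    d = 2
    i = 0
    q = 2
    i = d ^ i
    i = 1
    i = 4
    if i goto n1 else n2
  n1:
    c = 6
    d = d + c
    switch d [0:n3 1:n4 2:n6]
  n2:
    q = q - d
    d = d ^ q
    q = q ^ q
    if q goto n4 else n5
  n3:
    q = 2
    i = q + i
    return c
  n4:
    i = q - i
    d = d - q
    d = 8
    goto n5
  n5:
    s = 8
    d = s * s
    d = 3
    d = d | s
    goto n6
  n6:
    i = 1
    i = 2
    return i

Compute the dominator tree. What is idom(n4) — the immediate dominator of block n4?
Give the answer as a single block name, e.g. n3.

Answer: n0

Analysis:
idom tree: n1←n0 n2←n0 n3←n1 n4←n0 n5←n0 n6←n0
Dom∩ at merges:
  n4: preds {n1,n2}: {n0,n1} ∩ {n0,n2} = {n0}; idom=n0
  n5: preds {n2,n4}: {n0,n2} ∩ {n0,n4} = {n0}; idom=n0
  n6: preds {n1,n5}: {n0,n1} ∩ {n0,n5} = {n0}; idom=n0

idom(n4) = n0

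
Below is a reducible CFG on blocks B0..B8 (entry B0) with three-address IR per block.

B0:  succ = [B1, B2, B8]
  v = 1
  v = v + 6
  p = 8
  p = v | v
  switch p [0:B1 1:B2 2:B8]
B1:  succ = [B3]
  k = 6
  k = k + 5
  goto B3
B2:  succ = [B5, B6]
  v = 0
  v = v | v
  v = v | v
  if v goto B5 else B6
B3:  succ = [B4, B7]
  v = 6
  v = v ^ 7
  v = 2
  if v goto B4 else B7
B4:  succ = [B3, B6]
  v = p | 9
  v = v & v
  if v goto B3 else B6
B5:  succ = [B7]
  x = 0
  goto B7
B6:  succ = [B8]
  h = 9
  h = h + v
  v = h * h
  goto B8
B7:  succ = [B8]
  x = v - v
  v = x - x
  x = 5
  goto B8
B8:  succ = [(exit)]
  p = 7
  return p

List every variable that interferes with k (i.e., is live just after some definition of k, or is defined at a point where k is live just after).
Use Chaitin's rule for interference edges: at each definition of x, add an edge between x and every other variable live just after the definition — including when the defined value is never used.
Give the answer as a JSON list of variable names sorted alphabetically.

Per-block:
  B0: {p,v} / ∅
  B1: {k} / ∅
  B2: {v} / ∅
  B3: {v} / ∅
  B4: {v} / {p}
  B5: {x} / ∅
  B6: {h,v} / {v}
  B7: {v,x} / {v}
  B8: {p} / ∅

Live sets:
  B0: in=∅ out={p}
  B1: in={p} out={p}
  B2: in=∅ out={v}
  B3: in={p} out={p,v}
  B4: in={p} out={p,v}
  B5: in={v} out={v}
  B6: in={v} out=∅
  B7: in={v} out=∅
  B8: in=∅ out=∅

Interference:
  h — {v}
  k — {p}
  p — {k,v}
  v — {h,p,x}
  x — {v}

N(k) = ["p"]

Answer: ["p"]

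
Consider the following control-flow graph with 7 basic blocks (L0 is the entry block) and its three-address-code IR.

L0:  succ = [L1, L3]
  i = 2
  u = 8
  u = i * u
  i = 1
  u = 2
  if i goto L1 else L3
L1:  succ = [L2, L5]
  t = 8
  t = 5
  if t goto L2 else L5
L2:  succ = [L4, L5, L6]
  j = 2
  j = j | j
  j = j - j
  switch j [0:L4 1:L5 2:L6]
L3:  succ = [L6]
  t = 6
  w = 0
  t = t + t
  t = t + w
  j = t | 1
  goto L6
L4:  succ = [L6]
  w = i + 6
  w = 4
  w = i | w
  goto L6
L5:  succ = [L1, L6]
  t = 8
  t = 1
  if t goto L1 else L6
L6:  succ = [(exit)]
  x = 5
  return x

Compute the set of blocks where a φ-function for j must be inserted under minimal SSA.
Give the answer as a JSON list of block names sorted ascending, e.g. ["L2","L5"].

Answer: ["L1", "L5", "L6"]

Analysis:
idom tree: L1←L0 L2←L1 L3←L0 L4←L2 L5←L1 L6←L0
Join-block Dom:
  L1: preds {L0,L5}: {L0} ∩ {L0,L1,L5} = {L0}; idom=L0
  L5: preds {L1,L2}: {L0,L1} ∩ {L0,L1,L2} = {L0,L1}; idom=L1
  L6: preds {L2,L3,L4,L5}: {L0,L1,L2} ∩ {L0,L3} ∩ {L0,L1,L2,L4} ∩ {L0,L1,L5} = {L0}; idom=L0

DF walk-up:
  L1←L0: walk · to L0
  L1←L5: walk L5→L1 to L0
  L5←L1: walk · to L1
  L5←L2: walk L2 to L1
  L6←L2: walk L2→L1 to L0
  L6←L3: walk L3 to L0
  L6←L4: walk L4→L2→L1 to L0
  L6←L5: walk L5→L1 to L0
  L0: DF=∅
  L1: DF={L1,L6}
  L2: DF={L5,L6}
  L3: DF={L6}
  L4: DF={L6}
  L5: DF={L1,L6}
  L6: DF=∅

φ for j: defs {L2,L3}
  DF⁺ = {L1,L5,L6}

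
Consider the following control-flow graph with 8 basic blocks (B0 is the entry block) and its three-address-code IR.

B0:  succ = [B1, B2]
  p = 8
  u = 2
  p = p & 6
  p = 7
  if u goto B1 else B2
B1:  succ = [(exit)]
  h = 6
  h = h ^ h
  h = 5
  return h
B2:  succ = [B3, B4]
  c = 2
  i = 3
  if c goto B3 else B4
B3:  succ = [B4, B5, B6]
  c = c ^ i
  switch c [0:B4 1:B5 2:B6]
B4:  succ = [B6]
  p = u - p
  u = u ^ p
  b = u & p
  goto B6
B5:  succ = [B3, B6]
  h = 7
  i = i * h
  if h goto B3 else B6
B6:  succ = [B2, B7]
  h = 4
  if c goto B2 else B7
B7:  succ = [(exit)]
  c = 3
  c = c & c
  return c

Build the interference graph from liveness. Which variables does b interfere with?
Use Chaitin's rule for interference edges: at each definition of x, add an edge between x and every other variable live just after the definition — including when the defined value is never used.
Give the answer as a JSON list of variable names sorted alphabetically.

def/use:
  B0 def {p,u} use ∅
  B1 def {h} use ∅
  B2 def {c,i} use ∅
  B3 def {c} use {c,i}
  B4 def {b,p,u} use {p,u}
  B5 def {h,i} use {i}
  B6 def {h} use {c}
  B7 def {c} use ∅

Backward fixpoint:
  B0 li=∅ lo={p,u}
  B1 li=∅ lo=∅
  B2 li={p,u} lo={c,i,p,u}
  B3 li={c,i,p,u} lo={c,i,p,u}
  B4 li={c,p,u} lo={c,p,u}
  B5 li={c,i,p,u} lo={c,i,p,u}
  B6 li={c,p,u} lo={p,u}
  B7 li=∅ lo=∅

Conflict graph:
  b↔{c,p,u}
  c↔{b,h,i,p,u}
  h↔{c,i,p,u}
  i↔{c,h,p,u}
  p↔{b,c,h,i,u}
  u↔{b,c,h,i,p}

N(b) = ["c", "p", "u"]

Answer: ["c", "p", "u"]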